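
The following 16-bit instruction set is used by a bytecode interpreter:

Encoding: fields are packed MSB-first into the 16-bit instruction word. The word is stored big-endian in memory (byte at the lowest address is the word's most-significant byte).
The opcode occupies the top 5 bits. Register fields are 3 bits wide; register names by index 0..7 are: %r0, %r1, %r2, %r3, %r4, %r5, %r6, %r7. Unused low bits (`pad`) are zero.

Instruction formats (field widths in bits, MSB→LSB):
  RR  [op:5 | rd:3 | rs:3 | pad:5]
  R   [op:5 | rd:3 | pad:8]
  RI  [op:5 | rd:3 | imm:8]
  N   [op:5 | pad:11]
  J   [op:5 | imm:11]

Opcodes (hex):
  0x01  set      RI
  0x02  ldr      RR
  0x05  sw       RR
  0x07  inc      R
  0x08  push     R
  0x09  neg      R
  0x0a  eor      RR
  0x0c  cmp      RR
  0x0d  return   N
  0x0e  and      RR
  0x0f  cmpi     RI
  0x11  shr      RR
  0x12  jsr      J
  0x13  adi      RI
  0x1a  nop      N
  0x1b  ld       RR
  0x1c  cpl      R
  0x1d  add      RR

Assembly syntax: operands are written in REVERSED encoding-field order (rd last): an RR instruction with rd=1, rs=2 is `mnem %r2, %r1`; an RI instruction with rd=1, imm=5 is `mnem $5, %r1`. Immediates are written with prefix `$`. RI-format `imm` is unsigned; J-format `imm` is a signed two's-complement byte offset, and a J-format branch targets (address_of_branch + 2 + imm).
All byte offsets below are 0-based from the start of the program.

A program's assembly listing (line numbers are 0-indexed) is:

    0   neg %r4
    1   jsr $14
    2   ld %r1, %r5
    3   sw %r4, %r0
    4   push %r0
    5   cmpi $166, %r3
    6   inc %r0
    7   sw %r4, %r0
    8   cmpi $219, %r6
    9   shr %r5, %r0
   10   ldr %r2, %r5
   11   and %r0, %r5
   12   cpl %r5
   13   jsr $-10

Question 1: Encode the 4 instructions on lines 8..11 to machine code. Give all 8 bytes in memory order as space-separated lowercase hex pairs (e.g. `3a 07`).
7e db 88 a0 15 40 75 00

8. cmpi fields op=0xf:5|rd=6:3|imm=219:8 → word 7edbh → 7e db
9. shr fields op=0x11:5|rd=0:3|rs=5:3|pad=0:5 → word 88a0h → 88 a0
10. ldr fields op=0x2:5|rd=5:3|rs=2:3|pad=0:5 → word 1540h → 15 40
11. and fields op=0xe:5|rd=5:3|rs=0:3|pad=0:5 → word 7500h → 75 00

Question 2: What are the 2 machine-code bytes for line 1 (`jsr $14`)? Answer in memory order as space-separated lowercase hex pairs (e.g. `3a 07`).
90 0e

L1: jsr op=0x12:5|imm=14:11 ⇒ 0x900e ⇒ big 90 0e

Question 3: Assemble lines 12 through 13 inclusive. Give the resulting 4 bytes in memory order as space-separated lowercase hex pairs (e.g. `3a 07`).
line 12 (cpl): pack op=0x1c:5|rd=5:3|pad=0:8 = 0xe500; big→ e5 00
line 13 (jsr): pack op=0x12:5|imm=-10:11 = 0x97f6; big→ 97 f6

e5 00 97 f6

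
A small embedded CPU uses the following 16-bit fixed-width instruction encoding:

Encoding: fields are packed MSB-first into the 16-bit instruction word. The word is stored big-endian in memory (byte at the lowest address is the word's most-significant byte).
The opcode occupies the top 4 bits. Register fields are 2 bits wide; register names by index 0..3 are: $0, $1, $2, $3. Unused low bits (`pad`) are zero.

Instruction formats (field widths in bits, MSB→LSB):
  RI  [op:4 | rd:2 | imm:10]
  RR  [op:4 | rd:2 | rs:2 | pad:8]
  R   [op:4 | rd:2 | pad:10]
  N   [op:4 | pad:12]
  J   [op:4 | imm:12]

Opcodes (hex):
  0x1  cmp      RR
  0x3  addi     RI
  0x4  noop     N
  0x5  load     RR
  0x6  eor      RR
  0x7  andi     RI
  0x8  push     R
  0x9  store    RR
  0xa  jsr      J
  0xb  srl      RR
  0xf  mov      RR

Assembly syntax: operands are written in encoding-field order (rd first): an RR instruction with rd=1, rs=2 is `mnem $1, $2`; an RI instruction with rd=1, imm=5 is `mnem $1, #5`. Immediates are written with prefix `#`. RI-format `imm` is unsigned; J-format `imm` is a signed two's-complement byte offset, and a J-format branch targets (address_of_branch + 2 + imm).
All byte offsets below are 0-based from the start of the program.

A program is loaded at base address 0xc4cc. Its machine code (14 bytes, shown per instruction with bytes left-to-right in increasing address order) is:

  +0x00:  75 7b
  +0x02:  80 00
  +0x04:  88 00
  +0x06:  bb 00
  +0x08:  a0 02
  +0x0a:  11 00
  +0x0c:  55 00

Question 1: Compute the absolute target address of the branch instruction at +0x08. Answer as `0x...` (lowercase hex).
[08] a0 02 → 0xa002
  top 4b → 0xa → jsr [J]
  [11:0] imm=2 = #2
  target = base 0xc4cc + off 0x08 + 2 + imm 2 = 0xc4d8

0xc4d8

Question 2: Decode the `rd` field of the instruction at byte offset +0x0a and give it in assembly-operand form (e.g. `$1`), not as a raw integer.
$0

[0a] 11 00 → 0x1100
  op=0x1100>>12=0x1 ⇒ cmp (RR)
  rd: (w>>10)&0x3=0x0 → $0
  rs: (w>>8)&0x3=0x1 → $1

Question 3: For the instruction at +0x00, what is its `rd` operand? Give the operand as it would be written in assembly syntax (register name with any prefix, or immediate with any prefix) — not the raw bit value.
off 0x00: read 75 7b as big → 0x757b
  top 4b → 0x7 → andi [RI]
  rd: (w>>10)&0x3=0x1 → $1
  imm: (w>>0)&0x3ff=0x17b → #379

$1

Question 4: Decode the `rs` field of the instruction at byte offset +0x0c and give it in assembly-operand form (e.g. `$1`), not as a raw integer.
$1

[0c] 55 00 → 0x5500
  opcode bits[15:12]=0x5: load/RR
  rd@[11:10]=0x1 ⇒ $1
  rs@[9:8]=0x1 ⇒ $1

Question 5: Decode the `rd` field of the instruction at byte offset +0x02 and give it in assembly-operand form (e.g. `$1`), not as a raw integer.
$0

+0x02: 80 00 ⇒ word 0x8000 (big)
  opcode bits[15:12]=0x8: push/R
  [11:10] rd=0 = $0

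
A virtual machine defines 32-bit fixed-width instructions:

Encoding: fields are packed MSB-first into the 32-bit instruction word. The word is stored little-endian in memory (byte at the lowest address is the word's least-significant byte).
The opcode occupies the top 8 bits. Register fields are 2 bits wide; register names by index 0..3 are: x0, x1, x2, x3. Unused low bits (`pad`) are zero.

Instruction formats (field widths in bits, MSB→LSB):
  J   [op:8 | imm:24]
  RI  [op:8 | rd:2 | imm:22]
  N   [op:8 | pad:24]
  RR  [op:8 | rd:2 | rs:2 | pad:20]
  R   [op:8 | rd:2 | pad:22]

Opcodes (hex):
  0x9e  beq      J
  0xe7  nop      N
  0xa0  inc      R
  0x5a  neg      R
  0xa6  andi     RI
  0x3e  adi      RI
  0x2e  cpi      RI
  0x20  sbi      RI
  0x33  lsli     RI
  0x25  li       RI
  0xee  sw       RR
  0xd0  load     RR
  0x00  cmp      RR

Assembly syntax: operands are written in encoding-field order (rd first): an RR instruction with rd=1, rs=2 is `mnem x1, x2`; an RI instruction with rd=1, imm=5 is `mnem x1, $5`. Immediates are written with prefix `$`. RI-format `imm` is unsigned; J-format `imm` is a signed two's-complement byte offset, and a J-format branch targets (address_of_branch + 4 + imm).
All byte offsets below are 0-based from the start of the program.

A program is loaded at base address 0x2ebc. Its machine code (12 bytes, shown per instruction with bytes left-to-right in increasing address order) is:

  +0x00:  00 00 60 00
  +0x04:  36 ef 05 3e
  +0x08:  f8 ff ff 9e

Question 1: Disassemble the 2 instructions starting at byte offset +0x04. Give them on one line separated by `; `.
+0x04: 36 ef 05 3e ⇒ word 0x3e05ef36 (little)
  top 8b → 0x3e → adi [RI]
  [23:22] rd=0 = x0
  [21:0] imm=388918 = $388918
+0x08: f8 ff ff 9e ⇒ word 0x9efffff8 (little)
  top 8b → 0x9e → beq [J]
  [23:0] imm=16777208 (s24→-8) = $-8

adi x0, $388918; beq $-8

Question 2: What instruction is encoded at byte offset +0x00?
cmp x1, x2

[00] 00 00 60 00 → 0x00600000
  opcode bits[31:24]=0x0: cmp/RR
  [23:22] rd=1 = x1
  [21:20] rs=2 = x2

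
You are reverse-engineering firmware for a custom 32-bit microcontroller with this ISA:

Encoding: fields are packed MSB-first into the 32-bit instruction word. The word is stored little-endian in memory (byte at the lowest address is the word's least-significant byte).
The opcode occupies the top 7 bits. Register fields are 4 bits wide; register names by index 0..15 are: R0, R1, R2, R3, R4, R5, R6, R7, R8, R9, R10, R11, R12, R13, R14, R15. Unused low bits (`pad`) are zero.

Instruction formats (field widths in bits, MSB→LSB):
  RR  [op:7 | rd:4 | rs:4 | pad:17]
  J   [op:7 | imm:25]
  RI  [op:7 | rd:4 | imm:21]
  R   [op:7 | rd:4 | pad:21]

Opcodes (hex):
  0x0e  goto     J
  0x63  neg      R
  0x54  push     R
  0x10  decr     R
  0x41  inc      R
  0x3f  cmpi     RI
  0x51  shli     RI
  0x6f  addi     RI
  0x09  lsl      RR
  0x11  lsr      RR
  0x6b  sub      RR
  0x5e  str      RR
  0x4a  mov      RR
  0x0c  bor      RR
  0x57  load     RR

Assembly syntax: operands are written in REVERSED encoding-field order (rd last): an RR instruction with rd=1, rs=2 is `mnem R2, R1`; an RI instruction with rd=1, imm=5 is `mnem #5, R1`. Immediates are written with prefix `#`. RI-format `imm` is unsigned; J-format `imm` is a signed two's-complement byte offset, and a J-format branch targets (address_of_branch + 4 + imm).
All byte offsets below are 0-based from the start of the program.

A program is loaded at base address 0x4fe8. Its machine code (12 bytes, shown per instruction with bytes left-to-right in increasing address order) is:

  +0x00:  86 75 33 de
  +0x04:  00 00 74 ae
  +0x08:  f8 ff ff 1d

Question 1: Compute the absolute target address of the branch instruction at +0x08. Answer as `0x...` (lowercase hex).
0x4fec

off 0x08: read f8 ff ff 1d as little → 0x1dfffff8
  top 7b → 0xe → goto [J]
  imm: (w>>0)&0x1ffffff=0x1fffff8 (s25→-8) → #-8
  target = base 0x4fe8 + off 0x08 + 4 + imm -8 = 0x4fec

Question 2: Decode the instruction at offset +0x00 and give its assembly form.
addi #1275270, R1

+0x00: 86 75 33 de ⇒ word 0xde337586 (little)
  op=0xde337586>>25=0x6f ⇒ addi (RI)
  rd@[24:21]=0x1 ⇒ R1
  imm@[20:0]=0x137586 ⇒ #1275270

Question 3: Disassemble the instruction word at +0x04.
load R10, R3

[04] 00 00 74 ae → 0xae740000
  top 7b → 0x57 → load [RR]
  rd@[24:21]=0x3 ⇒ R3
  rs@[20:17]=0xa ⇒ R10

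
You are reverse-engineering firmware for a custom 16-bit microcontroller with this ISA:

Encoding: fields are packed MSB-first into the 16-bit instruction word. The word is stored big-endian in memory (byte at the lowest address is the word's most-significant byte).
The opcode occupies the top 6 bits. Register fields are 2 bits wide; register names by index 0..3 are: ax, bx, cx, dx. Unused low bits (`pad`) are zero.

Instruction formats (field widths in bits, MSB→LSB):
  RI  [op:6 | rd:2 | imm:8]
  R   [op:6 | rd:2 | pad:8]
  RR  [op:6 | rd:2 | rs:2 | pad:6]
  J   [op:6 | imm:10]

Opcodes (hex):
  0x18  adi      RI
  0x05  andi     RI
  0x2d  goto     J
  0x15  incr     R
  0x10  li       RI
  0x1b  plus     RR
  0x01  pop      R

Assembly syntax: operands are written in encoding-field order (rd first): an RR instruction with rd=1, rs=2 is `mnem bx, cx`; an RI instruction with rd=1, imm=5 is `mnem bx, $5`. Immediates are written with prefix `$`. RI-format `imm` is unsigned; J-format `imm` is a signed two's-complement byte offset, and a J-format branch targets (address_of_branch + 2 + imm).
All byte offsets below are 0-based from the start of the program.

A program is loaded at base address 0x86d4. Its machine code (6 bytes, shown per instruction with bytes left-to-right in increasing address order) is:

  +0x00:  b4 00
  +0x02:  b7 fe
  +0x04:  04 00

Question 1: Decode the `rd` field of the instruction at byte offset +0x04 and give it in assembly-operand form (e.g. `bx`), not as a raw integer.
ax

off 0x04: read 04 00 as big → 0x0400
  opcode bits[15:10]=0x1: pop/R
  rd@[9:8]=0x0 ⇒ ax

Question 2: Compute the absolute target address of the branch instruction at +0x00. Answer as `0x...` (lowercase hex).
0x86d6

off 0x00: read b4 00 as big → 0xb400
  top 6b → 0x2d → goto [J]
  imm: (w>>0)&0x3ff=0x0 → $0
  target = base 0x86d4 + off 0x00 + 2 + imm 0 = 0x86d6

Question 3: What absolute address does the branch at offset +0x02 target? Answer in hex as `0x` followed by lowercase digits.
0x86d6

+0x02: b7 fe ⇒ word 0xb7fe (big)
  top 6b → 0x2d → goto [J]
  [9:0] imm=1022 (s10→-2) = $-2
  target = base 0x86d4 + off 0x02 + 2 + imm -2 = 0x86d6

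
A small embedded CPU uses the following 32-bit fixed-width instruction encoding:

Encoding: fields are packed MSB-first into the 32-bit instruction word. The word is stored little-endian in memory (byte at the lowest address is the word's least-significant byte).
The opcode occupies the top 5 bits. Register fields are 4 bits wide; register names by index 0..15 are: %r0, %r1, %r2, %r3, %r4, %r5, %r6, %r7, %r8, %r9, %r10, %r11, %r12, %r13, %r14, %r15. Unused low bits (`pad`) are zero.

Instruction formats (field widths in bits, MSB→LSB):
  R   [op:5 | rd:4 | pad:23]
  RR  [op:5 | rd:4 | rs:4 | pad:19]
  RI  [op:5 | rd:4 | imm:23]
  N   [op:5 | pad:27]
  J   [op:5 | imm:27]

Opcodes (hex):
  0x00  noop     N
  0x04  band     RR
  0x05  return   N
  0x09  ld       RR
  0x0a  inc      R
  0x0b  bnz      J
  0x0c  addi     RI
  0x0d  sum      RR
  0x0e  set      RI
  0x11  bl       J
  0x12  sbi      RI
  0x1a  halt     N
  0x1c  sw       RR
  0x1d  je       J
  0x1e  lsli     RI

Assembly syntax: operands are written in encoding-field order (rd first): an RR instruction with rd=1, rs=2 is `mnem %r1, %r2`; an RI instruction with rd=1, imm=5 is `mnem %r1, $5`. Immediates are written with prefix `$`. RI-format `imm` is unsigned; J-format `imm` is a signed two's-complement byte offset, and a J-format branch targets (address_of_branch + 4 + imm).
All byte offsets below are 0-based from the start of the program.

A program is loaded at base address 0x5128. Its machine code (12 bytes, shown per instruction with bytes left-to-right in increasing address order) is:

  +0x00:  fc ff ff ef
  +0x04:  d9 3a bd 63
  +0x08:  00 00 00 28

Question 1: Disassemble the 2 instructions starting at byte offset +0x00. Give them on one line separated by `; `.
je $-4; addi %r7, $4012761

off 0x00: read fc ff ff ef as little → 0xeffffffc
  op=0xeffffffc>>27=0x1d ⇒ je (J)
  [26:0] imm=134217724 (s27→-4) = $-4
off 0x04: read d9 3a bd 63 as little → 0x63bd3ad9
  op=0x63bd3ad9>>27=0xc ⇒ addi (RI)
  [26:23] rd=7 = %r7
  [22:0] imm=4012761 = $4012761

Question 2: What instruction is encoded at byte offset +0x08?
+0x08: 00 00 00 28 ⇒ word 0x28000000 (little)
  op=0x28000000>>27=0x5 ⇒ return (N)

return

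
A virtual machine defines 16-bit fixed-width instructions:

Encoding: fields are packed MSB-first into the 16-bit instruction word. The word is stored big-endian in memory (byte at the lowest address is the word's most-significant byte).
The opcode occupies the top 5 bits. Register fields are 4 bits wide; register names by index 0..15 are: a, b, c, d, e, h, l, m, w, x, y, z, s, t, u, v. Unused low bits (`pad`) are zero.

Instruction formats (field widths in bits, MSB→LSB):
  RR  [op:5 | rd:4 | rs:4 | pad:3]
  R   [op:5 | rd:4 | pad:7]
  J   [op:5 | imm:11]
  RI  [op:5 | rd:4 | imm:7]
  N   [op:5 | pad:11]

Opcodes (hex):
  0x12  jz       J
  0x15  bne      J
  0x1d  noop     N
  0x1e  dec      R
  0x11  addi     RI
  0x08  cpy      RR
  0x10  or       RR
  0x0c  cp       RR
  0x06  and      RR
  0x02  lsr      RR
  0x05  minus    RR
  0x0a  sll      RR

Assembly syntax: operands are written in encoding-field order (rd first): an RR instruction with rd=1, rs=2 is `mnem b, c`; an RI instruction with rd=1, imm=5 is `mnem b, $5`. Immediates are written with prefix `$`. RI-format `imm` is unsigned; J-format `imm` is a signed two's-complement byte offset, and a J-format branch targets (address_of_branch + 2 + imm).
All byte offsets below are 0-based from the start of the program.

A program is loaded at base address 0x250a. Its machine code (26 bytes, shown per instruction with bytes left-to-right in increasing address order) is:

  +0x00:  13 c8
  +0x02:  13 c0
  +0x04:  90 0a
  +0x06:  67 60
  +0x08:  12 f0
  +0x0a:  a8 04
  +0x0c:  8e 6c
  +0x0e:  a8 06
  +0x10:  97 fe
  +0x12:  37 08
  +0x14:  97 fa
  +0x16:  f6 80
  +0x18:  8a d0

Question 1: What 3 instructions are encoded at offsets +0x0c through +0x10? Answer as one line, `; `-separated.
off 0x0c: read 8e 6c as big → 0x8e6c
  opcode bits[15:11]=0x11: addi/RI
  rd: (w>>7)&0xf=0xc → s
  imm: (w>>0)&0x7f=0x6c → $108
off 0x0e: read a8 06 as big → 0xa806
  opcode bits[15:11]=0x15: bne/J
  imm: (w>>0)&0x7ff=0x6 → $6
off 0x10: read 97 fe as big → 0x97fe
  opcode bits[15:11]=0x12: jz/J
  imm: (w>>0)&0x7ff=0x7fe (s11→-2) → $-2

addi s, $108; bne $6; jz $-2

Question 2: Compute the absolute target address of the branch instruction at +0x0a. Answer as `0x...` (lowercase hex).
off 0x0a: read a8 04 as big → 0xa804
  op=0xa804>>11=0x15 ⇒ bne (J)
  imm@[10:0]=0x4 ⇒ $4
  target = base 0x250a + off 0x0a + 2 + imm 4 = 0x251a

0x251a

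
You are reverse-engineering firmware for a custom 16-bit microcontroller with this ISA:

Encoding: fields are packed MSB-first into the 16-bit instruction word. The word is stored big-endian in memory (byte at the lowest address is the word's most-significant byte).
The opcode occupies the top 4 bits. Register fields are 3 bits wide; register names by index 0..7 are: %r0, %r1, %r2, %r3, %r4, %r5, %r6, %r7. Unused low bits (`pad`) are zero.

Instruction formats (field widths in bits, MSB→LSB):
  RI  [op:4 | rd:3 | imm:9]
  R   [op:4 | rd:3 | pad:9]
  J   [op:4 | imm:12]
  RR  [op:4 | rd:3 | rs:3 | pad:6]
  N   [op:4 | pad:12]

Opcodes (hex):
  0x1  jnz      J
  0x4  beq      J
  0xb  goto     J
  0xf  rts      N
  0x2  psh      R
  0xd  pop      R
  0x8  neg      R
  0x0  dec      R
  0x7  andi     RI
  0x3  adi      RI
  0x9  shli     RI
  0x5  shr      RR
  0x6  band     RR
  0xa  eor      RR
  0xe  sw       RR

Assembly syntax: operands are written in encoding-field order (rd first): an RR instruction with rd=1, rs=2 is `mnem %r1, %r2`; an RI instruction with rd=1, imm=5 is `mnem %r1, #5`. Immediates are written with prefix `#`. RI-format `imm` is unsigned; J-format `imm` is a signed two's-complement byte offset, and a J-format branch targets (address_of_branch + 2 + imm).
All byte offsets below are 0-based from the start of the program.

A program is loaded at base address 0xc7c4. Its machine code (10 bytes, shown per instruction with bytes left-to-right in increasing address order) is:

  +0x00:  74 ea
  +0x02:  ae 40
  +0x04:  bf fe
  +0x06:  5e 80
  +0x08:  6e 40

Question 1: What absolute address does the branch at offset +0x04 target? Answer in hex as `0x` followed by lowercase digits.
0xc7c8

off 0x04: read bf fe as big → 0xbffe
  opcode bits[15:12]=0xb: goto/J
  imm: (w>>0)&0xfff=0xffe (s12→-2) → #-2
  target = base 0xc7c4 + off 0x04 + 2 + imm -2 = 0xc7c8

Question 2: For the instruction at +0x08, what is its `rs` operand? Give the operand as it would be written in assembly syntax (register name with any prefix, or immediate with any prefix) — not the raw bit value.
%r1

+0x08: 6e 40 ⇒ word 0x6e40 (big)
  opcode bits[15:12]=0x6: band/RR
  rd@[11:9]=0x7 ⇒ %r7
  rs@[8:6]=0x1 ⇒ %r1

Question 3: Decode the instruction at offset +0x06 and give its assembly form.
+0x06: 5e 80 ⇒ word 0x5e80 (big)
  op=0x5e80>>12=0x5 ⇒ shr (RR)
  rd@[11:9]=0x7 ⇒ %r7
  rs@[8:6]=0x2 ⇒ %r2

shr %r7, %r2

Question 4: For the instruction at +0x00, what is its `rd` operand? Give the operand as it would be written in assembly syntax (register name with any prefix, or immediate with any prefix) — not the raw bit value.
%r2

off 0x00: read 74 ea as big → 0x74ea
  top 4b → 0x7 → andi [RI]
  [11:9] rd=2 = %r2
  [8:0] imm=234 = #234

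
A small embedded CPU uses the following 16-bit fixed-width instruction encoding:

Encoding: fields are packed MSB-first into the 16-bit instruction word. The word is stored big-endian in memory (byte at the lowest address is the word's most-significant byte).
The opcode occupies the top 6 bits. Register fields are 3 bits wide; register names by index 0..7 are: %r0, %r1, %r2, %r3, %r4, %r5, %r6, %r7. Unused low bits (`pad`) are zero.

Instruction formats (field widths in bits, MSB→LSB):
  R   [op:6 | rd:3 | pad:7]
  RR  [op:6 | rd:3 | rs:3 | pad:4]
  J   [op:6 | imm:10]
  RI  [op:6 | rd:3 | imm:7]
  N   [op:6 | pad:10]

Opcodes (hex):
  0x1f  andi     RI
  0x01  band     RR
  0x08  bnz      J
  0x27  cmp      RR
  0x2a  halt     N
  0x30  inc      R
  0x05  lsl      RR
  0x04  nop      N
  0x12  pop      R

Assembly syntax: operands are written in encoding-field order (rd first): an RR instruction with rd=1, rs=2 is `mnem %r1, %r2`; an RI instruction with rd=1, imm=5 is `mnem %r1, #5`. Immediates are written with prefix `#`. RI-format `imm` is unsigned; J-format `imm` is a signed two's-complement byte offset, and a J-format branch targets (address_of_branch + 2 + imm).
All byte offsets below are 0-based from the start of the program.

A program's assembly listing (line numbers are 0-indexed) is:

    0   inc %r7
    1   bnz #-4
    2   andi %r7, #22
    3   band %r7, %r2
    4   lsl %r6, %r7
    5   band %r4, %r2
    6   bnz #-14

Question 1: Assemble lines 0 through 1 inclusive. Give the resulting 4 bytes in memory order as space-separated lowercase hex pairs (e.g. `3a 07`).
c3 80 23 fc

L0: inc op=0x30:6|rd=7:3|pad=0:7 ⇒ 0xc380 ⇒ big c3 80
L1: bnz op=0x8:6|imm=-4:10 ⇒ 0x23fc ⇒ big 23 fc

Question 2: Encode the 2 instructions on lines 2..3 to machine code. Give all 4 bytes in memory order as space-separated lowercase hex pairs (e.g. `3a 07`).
L2: andi op=0x1f:6|rd=7:3|imm=22:7 ⇒ 0x7f96 ⇒ big 7f 96
L3: band op=0x1:6|rd=7:3|rs=2:3|pad=0:4 ⇒ 0x07a0 ⇒ big 07 a0

7f 96 07 a0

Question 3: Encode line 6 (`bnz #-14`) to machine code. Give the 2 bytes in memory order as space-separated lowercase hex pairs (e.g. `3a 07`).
line 6 (bnz): pack op=0x8:6|imm=-14:10 = 0x23f2; big→ 23 f2

23 f2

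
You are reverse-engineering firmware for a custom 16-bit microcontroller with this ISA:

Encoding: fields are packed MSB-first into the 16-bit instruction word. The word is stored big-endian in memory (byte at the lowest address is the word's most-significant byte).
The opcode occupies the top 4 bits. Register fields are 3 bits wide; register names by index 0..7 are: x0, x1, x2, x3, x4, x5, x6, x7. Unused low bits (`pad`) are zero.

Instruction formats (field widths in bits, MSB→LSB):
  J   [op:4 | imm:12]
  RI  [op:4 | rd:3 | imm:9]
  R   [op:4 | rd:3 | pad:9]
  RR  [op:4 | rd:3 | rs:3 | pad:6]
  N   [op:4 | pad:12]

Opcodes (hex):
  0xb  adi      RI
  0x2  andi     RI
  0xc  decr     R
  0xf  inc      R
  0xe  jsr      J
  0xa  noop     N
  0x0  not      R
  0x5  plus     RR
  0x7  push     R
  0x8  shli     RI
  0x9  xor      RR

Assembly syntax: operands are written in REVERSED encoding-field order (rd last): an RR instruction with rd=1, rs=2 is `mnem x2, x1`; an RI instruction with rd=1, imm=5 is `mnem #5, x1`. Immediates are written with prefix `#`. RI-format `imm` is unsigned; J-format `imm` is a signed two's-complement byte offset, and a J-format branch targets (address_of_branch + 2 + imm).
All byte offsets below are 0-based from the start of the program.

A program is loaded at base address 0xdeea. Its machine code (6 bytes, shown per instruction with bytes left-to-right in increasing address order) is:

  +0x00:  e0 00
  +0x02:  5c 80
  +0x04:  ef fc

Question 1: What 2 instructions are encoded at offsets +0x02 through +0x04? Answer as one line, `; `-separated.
plus x2, x6; jsr #-4

@+02  big-endian(5c 80) = 0x5c80
  opcode bits[15:12]=0x5: plus/RR
  rd@[11:9]=0x6 ⇒ x6
  rs@[8:6]=0x2 ⇒ x2
@+04  big-endian(ef fc) = 0xeffc
  opcode bits[15:12]=0xe: jsr/J
  imm@[11:0]=0xffc (s12→-4) ⇒ #-4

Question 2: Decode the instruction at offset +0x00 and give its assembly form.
jsr #0

+0x00: e0 00 ⇒ word 0xe000 (big)
  top 4b → 0xe → jsr [J]
  [11:0] imm=0 = #0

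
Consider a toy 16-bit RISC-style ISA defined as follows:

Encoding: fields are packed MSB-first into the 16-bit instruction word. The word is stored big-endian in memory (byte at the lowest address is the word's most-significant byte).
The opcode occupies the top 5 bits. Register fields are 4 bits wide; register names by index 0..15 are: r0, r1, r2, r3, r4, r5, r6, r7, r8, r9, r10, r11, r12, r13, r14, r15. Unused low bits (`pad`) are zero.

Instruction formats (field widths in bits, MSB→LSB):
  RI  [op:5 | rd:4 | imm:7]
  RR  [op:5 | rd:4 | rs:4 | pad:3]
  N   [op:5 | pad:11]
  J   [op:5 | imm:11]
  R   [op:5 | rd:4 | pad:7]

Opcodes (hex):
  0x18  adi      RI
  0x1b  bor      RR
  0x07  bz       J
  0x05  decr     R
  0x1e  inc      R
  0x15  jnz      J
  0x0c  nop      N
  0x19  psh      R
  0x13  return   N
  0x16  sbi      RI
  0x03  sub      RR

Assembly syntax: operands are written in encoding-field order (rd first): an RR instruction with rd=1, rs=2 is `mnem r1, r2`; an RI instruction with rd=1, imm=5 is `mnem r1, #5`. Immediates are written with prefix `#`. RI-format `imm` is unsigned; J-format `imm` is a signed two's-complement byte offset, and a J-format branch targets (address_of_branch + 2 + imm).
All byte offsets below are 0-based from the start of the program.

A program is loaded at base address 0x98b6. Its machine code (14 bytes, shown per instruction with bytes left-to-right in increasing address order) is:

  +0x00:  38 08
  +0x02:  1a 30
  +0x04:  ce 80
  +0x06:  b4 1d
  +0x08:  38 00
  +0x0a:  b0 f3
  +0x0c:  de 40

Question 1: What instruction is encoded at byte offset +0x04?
+0x04: ce 80 ⇒ word 0xce80 (big)
  op=0xce80>>11=0x19 ⇒ psh (R)
  [10:7] rd=13 = r13

psh r13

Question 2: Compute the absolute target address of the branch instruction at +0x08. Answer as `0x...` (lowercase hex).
@+08  big-endian(38 00) = 0x3800
  op=0x3800>>11=0x7 ⇒ bz (J)
  imm@[10:0]=0x0 ⇒ #0
  target = base 0x98b6 + off 0x08 + 2 + imm 0 = 0x98c0

0x98c0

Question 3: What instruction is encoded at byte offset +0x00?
[00] 38 08 → 0x3808
  opcode bits[15:11]=0x7: bz/J
  imm@[10:0]=0x8 ⇒ #8

bz #8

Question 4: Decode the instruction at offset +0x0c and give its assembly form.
bor r12, r8

+0x0c: de 40 ⇒ word 0xde40 (big)
  opcode bits[15:11]=0x1b: bor/RR
  rd@[10:7]=0xc ⇒ r12
  rs@[6:3]=0x8 ⇒ r8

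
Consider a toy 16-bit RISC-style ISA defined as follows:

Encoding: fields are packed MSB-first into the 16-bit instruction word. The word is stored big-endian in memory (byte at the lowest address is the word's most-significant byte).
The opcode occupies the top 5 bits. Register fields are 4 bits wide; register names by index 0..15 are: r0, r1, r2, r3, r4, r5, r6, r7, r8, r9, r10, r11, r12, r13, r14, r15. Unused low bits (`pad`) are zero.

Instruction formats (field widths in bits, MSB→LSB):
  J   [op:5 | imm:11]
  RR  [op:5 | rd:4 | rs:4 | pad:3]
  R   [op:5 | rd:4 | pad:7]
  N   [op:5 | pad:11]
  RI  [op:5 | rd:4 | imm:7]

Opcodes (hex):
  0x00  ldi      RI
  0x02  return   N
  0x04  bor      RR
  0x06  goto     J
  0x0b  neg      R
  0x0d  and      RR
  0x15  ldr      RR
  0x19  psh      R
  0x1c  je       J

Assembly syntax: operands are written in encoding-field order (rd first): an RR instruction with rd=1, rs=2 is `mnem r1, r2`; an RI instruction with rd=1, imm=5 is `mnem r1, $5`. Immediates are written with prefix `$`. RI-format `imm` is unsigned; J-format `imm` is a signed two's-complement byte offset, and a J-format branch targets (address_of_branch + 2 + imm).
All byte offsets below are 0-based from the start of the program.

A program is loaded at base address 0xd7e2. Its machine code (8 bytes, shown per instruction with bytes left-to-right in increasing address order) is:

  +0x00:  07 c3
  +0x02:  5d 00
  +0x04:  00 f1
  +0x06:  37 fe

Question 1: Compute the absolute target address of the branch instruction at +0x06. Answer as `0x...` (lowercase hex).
+0x06: 37 fe ⇒ word 0x37fe (big)
  top 5b → 0x6 → goto [J]
  [10:0] imm=2046 (s11→-2) = $-2
  target = base 0xd7e2 + off 0x06 + 2 + imm -2 = 0xd7e8

0xd7e8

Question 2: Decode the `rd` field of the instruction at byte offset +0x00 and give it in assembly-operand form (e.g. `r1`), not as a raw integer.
r15

@+00  big-endian(07 c3) = 0x07c3
  op=0x07c3>>11=0x0 ⇒ ldi (RI)
  rd@[10:7]=0xf ⇒ r15
  imm@[6:0]=0x43 ⇒ $67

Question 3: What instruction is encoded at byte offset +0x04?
ldi r1, $113

off 0x04: read 00 f1 as big → 0x00f1
  opcode bits[15:11]=0x0: ldi/RI
  rd: (w>>7)&0xf=0x1 → r1
  imm: (w>>0)&0x7f=0x71 → $113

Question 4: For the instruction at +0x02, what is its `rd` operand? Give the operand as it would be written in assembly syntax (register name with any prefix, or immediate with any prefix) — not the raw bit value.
off 0x02: read 5d 00 as big → 0x5d00
  opcode bits[15:11]=0xb: neg/R
  rd: (w>>7)&0xf=0xa → r10

r10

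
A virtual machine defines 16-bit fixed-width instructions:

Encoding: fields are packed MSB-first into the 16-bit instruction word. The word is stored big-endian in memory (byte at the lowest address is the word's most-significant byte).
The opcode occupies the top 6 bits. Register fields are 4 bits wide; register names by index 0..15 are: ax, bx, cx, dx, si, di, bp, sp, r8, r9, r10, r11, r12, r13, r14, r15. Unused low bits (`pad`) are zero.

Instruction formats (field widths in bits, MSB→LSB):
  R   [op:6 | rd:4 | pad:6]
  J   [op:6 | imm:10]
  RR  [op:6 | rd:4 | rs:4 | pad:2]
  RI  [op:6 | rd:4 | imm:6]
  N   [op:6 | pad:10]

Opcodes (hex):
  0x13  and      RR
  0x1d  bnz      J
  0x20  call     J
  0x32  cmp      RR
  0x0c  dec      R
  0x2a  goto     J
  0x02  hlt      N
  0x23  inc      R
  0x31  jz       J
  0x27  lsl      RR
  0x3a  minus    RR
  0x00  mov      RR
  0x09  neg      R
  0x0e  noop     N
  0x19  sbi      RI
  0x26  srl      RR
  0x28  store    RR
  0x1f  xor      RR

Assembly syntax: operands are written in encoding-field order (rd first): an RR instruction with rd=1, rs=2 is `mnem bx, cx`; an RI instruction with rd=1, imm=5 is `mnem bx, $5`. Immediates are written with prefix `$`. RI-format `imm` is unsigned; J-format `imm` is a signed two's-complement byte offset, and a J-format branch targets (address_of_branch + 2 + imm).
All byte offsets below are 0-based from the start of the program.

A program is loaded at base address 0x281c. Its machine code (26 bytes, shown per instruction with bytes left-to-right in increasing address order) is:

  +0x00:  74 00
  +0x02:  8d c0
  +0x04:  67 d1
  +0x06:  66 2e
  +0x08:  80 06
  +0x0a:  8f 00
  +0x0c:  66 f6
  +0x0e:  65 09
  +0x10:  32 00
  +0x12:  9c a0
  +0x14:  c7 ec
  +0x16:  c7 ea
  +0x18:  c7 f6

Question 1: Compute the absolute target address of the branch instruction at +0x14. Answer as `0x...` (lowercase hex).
0x281e

[14] c7 ec → 0xc7ec
  opcode bits[15:10]=0x31: jz/J
  [9:0] imm=1004 (s10→-20) = $-20
  target = base 0x281c + off 0x14 + 2 + imm -20 = 0x281e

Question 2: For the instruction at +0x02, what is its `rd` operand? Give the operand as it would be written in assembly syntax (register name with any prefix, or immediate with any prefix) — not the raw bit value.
sp

[02] 8d c0 → 0x8dc0
  opcode bits[15:10]=0x23: inc/R
  [9:6] rd=7 = sp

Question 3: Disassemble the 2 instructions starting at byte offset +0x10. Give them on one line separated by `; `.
[10] 32 00 → 0x3200
  top 6b → 0xc → dec [R]
  rd@[9:6]=0x8 ⇒ r8
[12] 9c a0 → 0x9ca0
  top 6b → 0x27 → lsl [RR]
  rd@[9:6]=0x2 ⇒ cx
  rs@[5:2]=0x8 ⇒ r8

dec r8; lsl cx, r8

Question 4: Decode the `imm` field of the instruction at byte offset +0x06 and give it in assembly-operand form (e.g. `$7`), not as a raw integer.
$46

[06] 66 2e → 0x662e
  opcode bits[15:10]=0x19: sbi/RI
  rd@[9:6]=0x8 ⇒ r8
  imm@[5:0]=0x2e ⇒ $46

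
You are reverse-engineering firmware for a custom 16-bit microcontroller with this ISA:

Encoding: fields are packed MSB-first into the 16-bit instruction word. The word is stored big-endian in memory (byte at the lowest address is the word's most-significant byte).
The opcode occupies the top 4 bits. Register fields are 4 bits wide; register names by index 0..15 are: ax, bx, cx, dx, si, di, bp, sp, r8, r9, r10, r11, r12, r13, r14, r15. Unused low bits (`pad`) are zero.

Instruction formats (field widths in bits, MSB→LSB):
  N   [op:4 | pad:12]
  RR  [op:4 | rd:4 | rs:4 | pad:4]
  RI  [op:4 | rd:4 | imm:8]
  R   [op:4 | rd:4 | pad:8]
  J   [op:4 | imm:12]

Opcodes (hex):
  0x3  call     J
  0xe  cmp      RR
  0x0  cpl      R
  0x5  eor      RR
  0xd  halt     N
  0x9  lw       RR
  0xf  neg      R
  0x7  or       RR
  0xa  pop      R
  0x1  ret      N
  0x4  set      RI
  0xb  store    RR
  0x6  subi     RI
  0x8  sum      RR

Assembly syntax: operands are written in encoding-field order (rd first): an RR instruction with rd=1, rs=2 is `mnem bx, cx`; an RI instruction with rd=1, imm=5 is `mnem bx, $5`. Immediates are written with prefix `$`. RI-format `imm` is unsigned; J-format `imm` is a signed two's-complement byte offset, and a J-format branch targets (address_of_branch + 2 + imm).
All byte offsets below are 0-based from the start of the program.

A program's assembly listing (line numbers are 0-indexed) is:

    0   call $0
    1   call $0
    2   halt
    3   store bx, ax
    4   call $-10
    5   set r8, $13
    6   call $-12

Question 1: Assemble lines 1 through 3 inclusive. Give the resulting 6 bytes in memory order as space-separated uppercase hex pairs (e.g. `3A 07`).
1. call fields op=0x3:4|imm=0:12 → word 3000h → 30 00
2. halt fields op=0xd:4|pad=0:12 → word d000h → d0 00
3. store fields op=0xb:4|rd=1:4|rs=0:4|pad=0:4 → word b100h → b1 00

30 00 D0 00 B1 00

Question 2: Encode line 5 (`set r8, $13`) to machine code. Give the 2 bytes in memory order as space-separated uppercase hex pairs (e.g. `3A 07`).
48 0D

5. set fields op=0x4:4|rd=8:4|imm=13:8 → word 480dh → 48 0d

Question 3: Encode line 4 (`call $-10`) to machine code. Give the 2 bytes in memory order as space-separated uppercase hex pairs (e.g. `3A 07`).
3F F6

line 4 (call): pack op=0x3:4|imm=-10:12 = 0x3ff6; big→ 3f f6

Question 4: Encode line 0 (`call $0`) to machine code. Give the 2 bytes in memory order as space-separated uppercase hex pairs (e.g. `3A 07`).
30 00

line 0 (call): pack op=0x3:4|imm=0:12 = 0x3000; big→ 30 00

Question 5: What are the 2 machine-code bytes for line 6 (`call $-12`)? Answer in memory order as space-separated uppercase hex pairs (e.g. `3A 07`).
3F F4

line 6 (call): pack op=0x3:4|imm=-12:12 = 0x3ff4; big→ 3f f4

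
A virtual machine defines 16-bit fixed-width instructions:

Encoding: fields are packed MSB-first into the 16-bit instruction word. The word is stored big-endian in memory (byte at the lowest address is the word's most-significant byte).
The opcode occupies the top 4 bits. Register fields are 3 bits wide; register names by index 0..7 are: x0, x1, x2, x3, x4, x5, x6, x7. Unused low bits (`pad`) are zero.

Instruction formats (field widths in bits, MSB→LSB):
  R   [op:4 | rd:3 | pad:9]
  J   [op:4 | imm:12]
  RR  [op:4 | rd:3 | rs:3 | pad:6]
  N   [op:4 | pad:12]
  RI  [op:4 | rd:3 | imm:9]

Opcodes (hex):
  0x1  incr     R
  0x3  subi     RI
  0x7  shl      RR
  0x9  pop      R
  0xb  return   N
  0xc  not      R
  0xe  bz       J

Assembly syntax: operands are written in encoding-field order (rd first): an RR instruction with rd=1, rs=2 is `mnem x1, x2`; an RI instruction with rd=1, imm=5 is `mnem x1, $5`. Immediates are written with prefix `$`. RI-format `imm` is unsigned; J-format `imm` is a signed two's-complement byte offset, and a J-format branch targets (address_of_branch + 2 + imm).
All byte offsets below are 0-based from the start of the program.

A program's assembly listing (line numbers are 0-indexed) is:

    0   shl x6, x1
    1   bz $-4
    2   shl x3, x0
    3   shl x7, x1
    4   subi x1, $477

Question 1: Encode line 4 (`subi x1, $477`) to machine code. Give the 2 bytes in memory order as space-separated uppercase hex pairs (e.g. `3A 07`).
33 DD

4. subi fields op=0x3:4|rd=1:3|imm=477:9 → word 33ddh → 33 dd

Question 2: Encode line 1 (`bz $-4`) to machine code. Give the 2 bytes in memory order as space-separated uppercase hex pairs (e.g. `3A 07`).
1. bz fields op=0xe:4|imm=-4:12 → word effch → ef fc

EF FC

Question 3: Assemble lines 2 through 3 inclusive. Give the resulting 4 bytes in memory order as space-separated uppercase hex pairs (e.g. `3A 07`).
76 00 7E 40

line 2 (shl): pack op=0x7:4|rd=3:3|rs=0:3|pad=0:6 = 0x7600; big→ 76 00
line 3 (shl): pack op=0x7:4|rd=7:3|rs=1:3|pad=0:6 = 0x7e40; big→ 7e 40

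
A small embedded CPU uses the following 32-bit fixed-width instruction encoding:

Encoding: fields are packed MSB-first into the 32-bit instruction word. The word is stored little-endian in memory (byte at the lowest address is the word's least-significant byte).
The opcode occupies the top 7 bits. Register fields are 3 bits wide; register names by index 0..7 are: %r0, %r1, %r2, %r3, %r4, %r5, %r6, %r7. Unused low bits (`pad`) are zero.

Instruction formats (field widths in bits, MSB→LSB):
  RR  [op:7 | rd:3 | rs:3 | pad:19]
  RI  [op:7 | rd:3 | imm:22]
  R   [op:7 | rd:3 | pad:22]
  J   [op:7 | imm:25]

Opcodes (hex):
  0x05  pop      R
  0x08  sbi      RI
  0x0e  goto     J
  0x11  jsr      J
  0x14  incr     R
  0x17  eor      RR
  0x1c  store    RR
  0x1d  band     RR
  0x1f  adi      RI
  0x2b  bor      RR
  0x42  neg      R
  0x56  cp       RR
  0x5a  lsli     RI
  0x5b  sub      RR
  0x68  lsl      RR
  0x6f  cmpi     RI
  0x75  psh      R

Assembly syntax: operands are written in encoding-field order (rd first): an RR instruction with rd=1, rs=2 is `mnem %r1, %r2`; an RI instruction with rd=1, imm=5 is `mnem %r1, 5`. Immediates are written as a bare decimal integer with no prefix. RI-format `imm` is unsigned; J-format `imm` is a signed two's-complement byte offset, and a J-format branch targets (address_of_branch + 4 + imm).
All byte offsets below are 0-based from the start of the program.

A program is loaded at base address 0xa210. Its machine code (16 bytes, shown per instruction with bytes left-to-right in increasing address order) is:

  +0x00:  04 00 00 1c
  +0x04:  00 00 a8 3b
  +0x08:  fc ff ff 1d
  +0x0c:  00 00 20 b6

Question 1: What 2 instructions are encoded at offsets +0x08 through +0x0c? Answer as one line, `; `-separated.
goto -4; sub %r0, %r4

+0x08: fc ff ff 1d ⇒ word 0x1dfffffc (little)
  opcode bits[31:25]=0xe: goto/J
  [24:0] imm=33554428 (s25→-4) = -4
+0x0c: 00 00 20 b6 ⇒ word 0xb6200000 (little)
  opcode bits[31:25]=0x5b: sub/RR
  [24:22] rd=0 = %r0
  [21:19] rs=4 = %r4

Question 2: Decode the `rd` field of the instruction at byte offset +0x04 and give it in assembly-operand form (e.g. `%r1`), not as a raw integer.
+0x04: 00 00 a8 3b ⇒ word 0x3ba80000 (little)
  opcode bits[31:25]=0x1d: band/RR
  [24:22] rd=6 = %r6
  [21:19] rs=5 = %r5

%r6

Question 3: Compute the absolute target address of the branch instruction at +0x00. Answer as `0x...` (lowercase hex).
0xa218

+0x00: 04 00 00 1c ⇒ word 0x1c000004 (little)
  top 7b → 0xe → goto [J]
  imm: (w>>0)&0x1ffffff=0x4 → 4
  target = base 0xa210 + off 0x00 + 4 + imm 4 = 0xa218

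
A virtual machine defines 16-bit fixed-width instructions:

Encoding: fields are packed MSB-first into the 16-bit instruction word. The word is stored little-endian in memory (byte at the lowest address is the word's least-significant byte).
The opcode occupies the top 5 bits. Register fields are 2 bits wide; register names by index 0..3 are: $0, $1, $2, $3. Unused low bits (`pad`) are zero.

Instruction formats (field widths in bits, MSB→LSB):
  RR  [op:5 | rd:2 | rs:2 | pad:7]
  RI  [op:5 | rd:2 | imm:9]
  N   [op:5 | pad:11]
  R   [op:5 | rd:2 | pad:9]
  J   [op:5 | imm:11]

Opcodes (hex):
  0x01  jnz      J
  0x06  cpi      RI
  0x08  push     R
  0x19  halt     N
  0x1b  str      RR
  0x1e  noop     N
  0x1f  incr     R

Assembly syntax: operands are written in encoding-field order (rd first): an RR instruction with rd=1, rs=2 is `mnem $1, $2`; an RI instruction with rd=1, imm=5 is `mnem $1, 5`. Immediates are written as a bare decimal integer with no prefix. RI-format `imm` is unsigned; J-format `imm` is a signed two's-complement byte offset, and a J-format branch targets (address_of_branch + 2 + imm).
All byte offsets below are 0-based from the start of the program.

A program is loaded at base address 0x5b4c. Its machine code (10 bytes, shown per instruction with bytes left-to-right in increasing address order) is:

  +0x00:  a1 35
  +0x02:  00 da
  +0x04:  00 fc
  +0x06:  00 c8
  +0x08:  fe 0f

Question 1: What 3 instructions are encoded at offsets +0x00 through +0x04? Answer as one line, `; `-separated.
cpi $2, 417; str $1, $0; incr $2

+0x00: a1 35 ⇒ word 0x35a1 (little)
  op=0x35a1>>11=0x6 ⇒ cpi (RI)
  rd@[10:9]=0x2 ⇒ $2
  imm@[8:0]=0x1a1 ⇒ 417
+0x02: 00 da ⇒ word 0xda00 (little)
  op=0xda00>>11=0x1b ⇒ str (RR)
  rd@[10:9]=0x1 ⇒ $1
  rs@[8:7]=0x0 ⇒ $0
+0x04: 00 fc ⇒ word 0xfc00 (little)
  op=0xfc00>>11=0x1f ⇒ incr (R)
  rd@[10:9]=0x2 ⇒ $2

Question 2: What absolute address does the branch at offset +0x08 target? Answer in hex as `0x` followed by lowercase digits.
+0x08: fe 0f ⇒ word 0x0ffe (little)
  opcode bits[15:11]=0x1: jnz/J
  imm@[10:0]=0x7fe (s11→-2) ⇒ -2
  target = base 0x5b4c + off 0x08 + 2 + imm -2 = 0x5b54

0x5b54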